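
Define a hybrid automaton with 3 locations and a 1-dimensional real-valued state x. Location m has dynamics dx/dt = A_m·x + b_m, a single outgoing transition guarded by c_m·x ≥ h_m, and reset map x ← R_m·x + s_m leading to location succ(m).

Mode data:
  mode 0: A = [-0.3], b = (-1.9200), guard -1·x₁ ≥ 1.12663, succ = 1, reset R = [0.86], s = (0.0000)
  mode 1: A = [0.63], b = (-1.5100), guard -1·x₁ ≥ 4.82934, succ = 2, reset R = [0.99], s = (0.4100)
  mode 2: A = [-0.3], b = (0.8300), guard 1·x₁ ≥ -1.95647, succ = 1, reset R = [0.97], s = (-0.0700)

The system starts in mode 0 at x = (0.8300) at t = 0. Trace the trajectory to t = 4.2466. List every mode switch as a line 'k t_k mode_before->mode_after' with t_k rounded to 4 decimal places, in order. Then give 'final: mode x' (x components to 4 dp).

1 1.0519 0->1
2 2.2647 1->2
3 3.6411 2->1
final: 1 -3.9948

Mode 0: guard c·x = 1.1266 hit at Δt = 1.0519 (t = 1.0519), x⁻ = (-1.1266) → reset → x⁺ = (-0.9689), jump to mode 1
Mode 1: guard c·x = 4.8293 hit at Δt = 1.2128 (t = 2.2647), x⁻ = (-4.8293) → reset → x⁺ = (-4.3710), jump to mode 2
Mode 2: guard c·x = -1.9565 hit at Δt = 1.3764 (t = 3.6411), x⁻ = (-1.9565) → reset → x⁺ = (-1.9678), jump to mode 1
Mode 1: flow for 0.6055 to horizon, guard not reached → x = (-3.9948)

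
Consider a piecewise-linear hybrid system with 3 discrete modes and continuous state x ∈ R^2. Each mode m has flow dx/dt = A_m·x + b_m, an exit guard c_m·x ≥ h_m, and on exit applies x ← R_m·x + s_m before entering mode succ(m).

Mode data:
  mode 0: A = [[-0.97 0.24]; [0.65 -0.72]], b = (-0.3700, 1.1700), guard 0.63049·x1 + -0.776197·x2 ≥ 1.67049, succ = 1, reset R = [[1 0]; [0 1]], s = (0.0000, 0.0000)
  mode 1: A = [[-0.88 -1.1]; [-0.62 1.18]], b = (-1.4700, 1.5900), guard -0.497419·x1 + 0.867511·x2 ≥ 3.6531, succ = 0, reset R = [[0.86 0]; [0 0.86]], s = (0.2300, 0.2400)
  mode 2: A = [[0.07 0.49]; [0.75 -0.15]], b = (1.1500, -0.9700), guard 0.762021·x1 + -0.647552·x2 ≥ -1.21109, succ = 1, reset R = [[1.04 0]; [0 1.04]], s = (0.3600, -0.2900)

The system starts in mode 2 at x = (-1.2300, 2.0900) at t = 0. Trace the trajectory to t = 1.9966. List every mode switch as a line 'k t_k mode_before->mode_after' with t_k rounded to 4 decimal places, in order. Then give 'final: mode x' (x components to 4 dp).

1 0.4060 2->1
2 0.8924 1->0
final: 0 -0.2581 2.0138

Mode 2: guard c·x = -1.2111 hit at Δt = 0.4060 (t = 0.4060), x⁻ = (-0.4501, 1.3406) → reset → x⁺ = (-0.1081, 1.1042), jump to mode 1
Mode 1: guard c·x = 3.6531 hit at Δt = 0.4864 (t = 0.8924), x⁻ = (-1.5838, 3.3029) → reset → x⁺ = (-1.1321, 3.0805), jump to mode 0
Mode 0: flow for 1.1042 to horizon, guard not reached → x = (-0.2581, 2.0138)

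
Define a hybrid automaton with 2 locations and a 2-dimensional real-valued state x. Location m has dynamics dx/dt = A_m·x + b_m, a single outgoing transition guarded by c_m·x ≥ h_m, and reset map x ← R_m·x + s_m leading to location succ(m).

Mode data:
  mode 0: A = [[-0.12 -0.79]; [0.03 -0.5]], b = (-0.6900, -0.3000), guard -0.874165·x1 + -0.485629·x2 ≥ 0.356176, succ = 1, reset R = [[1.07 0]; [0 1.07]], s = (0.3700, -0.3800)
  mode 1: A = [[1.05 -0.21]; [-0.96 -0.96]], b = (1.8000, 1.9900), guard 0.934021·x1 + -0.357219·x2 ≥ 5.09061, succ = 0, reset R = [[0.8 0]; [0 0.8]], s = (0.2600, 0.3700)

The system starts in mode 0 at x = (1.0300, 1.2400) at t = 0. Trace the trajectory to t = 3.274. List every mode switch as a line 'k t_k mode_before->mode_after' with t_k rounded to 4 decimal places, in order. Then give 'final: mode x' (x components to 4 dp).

Mode 0: guard c·x = 0.3562 hit at Δt = 1.2563 (t = 1.2563), x⁻ = (-0.6200, 0.3826) → reset → x⁺ = (-0.2934, 0.0294), jump to mode 1
Mode 1: guard c·x = 5.0906 hit at Δt = 1.5843 (t = 2.8406), x⁻ = (5.3388, -0.2912) → reset → x⁺ = (4.5311, 0.1371), jump to mode 0
Mode 0: flow for 0.4334 to horizon, guard not reached → x = (3.9805, 0.0430)

1 1.2563 0->1
2 2.8406 1->0
final: 0 3.9805 0.0430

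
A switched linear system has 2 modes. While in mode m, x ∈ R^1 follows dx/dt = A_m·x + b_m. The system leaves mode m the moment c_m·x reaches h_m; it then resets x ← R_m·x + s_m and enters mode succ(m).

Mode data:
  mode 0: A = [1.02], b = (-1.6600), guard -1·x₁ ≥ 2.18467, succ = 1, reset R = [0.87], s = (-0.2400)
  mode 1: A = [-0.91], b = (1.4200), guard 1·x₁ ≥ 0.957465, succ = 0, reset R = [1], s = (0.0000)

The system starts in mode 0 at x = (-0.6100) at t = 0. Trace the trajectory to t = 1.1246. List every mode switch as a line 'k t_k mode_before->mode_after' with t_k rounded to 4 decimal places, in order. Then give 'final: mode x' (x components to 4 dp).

1 0.5224 0->1
final: 1 -0.5792

Mode 0: guard c·x = 2.1847 hit at Δt = 0.5224 (t = 0.5224), x⁻ = (-2.1847) → reset → x⁺ = (-2.1407), jump to mode 1
Mode 1: flow for 0.6022 to horizon, guard not reached → x = (-0.5792)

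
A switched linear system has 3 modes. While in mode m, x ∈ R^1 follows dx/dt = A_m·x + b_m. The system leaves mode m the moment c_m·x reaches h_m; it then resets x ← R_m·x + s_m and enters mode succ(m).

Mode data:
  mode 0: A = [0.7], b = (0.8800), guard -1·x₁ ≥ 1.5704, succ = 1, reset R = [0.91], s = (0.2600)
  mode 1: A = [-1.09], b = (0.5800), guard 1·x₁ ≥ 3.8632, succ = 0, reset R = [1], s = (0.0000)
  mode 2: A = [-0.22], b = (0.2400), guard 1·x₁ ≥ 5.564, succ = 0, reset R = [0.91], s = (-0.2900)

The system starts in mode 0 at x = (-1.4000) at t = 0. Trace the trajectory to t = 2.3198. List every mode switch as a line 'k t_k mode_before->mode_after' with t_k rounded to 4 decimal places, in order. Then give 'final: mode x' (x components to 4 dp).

Mode 0: guard c·x = 1.5704 hit at Δt = 1.1217 (t = 1.1217), x⁻ = (-1.5704) → reset → x⁺ = (-1.1691), jump to mode 1
Mode 1: flow for 1.1981 to horizon, guard not reached → x = (0.0712)

1 1.1217 0->1
final: 1 0.0712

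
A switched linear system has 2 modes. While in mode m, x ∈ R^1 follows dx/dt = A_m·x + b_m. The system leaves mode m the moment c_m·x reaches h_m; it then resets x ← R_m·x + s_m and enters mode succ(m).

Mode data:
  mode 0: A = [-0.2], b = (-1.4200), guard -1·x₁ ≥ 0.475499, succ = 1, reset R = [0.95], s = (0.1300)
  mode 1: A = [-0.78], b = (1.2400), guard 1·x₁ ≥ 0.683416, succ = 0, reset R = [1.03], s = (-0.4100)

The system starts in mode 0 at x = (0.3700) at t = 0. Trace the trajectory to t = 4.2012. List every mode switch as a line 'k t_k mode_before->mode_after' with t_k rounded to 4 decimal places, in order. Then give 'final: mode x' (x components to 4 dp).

1 0.6006 0->1
2 1.5573 1->0
3 2.1067 0->1
4 3.0634 1->0
5 3.6128 0->1
final: 1 0.3818

Mode 0: guard c·x = 0.4755 hit at Δt = 0.6006 (t = 0.6006), x⁻ = (-0.4755) → reset → x⁺ = (-0.3217), jump to mode 1
Mode 1: guard c·x = 0.6834 hit at Δt = 0.9567 (t = 1.5573), x⁻ = (0.6834) → reset → x⁺ = (0.2939), jump to mode 0
Mode 0: guard c·x = 0.4755 hit at Δt = 0.5494 (t = 2.1067), x⁻ = (-0.4755) → reset → x⁺ = (-0.3217), jump to mode 1
Mode 1: guard c·x = 0.6834 hit at Δt = 0.9567 (t = 3.0634), x⁻ = (0.6834) → reset → x⁺ = (0.2939), jump to mode 0
Mode 0: guard c·x = 0.4755 hit at Δt = 0.5494 (t = 3.6128), x⁻ = (-0.4755) → reset → x⁺ = (-0.3217), jump to mode 1
Mode 1: flow for 0.5884 to horizon, guard not reached → x = (0.3818)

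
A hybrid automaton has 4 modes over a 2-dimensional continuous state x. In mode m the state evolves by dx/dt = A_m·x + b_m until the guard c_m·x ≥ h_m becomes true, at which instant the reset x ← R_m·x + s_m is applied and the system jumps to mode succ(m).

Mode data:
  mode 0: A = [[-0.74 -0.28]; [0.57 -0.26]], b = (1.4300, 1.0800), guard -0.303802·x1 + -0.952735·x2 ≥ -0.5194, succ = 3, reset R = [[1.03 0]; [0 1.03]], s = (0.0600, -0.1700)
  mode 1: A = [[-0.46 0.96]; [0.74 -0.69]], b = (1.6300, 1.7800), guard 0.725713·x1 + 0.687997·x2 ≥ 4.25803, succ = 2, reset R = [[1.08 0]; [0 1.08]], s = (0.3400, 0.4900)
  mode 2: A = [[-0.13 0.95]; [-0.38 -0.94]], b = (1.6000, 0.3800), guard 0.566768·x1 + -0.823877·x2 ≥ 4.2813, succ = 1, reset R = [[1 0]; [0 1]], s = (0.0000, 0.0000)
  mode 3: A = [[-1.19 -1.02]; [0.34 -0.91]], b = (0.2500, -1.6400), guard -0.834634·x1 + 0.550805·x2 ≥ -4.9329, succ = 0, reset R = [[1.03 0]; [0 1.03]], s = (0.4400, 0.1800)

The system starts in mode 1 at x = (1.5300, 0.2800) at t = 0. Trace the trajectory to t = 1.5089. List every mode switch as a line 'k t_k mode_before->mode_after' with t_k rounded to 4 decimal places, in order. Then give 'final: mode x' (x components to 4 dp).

Mode 1: guard c·x = 4.2580 hit at Δt = 0.9395 (t = 0.9395), x⁻ = (3.3759, 2.6280) → reset → x⁺ = (3.9860, 3.3283), jump to mode 2
Mode 2: flow for 0.5694 to horizon, guard not reached → x = (5.7409, 1.2712)

1 0.9395 1->2
final: 2 5.7409 1.2712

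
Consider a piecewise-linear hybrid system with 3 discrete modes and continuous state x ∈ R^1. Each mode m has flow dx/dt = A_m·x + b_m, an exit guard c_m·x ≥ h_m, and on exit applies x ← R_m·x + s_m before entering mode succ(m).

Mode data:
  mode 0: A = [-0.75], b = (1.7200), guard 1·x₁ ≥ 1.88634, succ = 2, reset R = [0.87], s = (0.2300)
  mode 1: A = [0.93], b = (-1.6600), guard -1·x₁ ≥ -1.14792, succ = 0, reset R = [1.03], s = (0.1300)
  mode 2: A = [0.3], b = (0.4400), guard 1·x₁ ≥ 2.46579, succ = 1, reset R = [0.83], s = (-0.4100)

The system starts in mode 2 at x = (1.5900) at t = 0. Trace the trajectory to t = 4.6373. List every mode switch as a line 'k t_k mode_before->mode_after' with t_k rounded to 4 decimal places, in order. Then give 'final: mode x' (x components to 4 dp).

Mode 2: guard c·x = 2.4658 hit at Δt = 0.8398 (t = 0.8398), x⁻ = (2.4658) → reset → x⁺ = (1.6366), jump to mode 1
Mode 1: guard c·x = -1.1479 hit at Δt = 1.5670 (t = 2.4068), x⁻ = (1.1479) → reset → x⁺ = (1.3124), jump to mode 0
Mode 0: guard c·x = 1.8863 hit at Δt = 1.1730 (t = 3.5798), x⁻ = (1.8863) → reset → x⁺ = (1.8711), jump to mode 2
Mode 2: guard c·x = 2.4658 hit at Δt = 0.5465 (t = 4.1263), x⁻ = (2.4658) → reset → x⁺ = (1.6366), jump to mode 1
Mode 1: flow for 0.5110 to horizon, guard not reached → x = (1.5464)

1 0.8398 2->1
2 2.4068 1->0
3 3.5798 0->2
4 4.1263 2->1
final: 1 1.5464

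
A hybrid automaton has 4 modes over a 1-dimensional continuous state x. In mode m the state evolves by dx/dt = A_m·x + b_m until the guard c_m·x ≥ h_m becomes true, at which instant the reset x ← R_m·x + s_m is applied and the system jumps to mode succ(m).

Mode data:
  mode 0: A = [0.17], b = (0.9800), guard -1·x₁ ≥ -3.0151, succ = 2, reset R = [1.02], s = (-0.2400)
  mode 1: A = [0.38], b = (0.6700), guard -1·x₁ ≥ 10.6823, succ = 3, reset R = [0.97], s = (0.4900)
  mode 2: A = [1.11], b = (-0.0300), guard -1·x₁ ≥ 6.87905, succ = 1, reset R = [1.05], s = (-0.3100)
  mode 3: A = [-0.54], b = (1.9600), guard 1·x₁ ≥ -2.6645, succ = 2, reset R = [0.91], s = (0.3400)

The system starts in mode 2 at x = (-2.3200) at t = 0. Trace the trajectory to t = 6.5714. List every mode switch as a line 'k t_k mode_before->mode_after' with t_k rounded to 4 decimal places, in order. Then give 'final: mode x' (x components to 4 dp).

Mode 2: guard c·x = 6.8791 hit at Δt = 0.9723 (t = 0.9723), x⁻ = (-6.8791) → reset → x⁺ = (-7.5330), jump to mode 1
Mode 1: guard c·x = 10.6823 hit at Δt = 1.1462 (t = 2.1185), x⁻ = (-10.6823) → reset → x⁺ = (-9.8718), jump to mode 3
Mode 3: guard c·x = -2.6645 hit at Δt = 1.4133 (t = 3.5318), x⁻ = (-2.6645) → reset → x⁺ = (-2.0847), jump to mode 2
Mode 2: guard c·x = 6.8791 hit at Δt = 1.0675 (t = 4.5993), x⁻ = (-6.8791) → reset → x⁺ = (-7.5330), jump to mode 1
Mode 1: guard c·x = 10.6823 hit at Δt = 1.1462 (t = 5.7455), x⁻ = (-10.6823) → reset → x⁺ = (-9.8718), jump to mode 3
Mode 3: flow for 0.8259 to horizon, guard not reached → x = (-5.0137)

1 0.9723 2->1
2 2.1185 1->3
3 3.5318 3->2
4 4.5993 2->1
5 5.7455 1->3
final: 3 -5.0137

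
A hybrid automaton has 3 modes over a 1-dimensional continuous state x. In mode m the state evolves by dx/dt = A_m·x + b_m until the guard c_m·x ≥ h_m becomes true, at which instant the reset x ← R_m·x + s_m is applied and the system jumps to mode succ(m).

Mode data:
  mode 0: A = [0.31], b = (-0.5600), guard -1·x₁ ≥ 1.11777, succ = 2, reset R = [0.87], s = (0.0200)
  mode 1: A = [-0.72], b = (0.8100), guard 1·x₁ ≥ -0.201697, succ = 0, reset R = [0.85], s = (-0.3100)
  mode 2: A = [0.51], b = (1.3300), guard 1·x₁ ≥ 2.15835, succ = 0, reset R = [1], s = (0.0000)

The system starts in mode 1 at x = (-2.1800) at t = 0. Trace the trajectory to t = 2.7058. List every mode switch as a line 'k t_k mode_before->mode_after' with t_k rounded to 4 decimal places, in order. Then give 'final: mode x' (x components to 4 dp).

1 1.2677 1->0
2 2.0593 0->2
final: 2 -0.3059

Mode 1: guard c·x = -0.2017 hit at Δt = 1.2677 (t = 1.2677), x⁻ = (-0.2017) → reset → x⁺ = (-0.4814), jump to mode 0
Mode 0: guard c·x = 1.1178 hit at Δt = 0.7916 (t = 2.0593), x⁻ = (-1.1178) → reset → x⁺ = (-0.9525), jump to mode 2
Mode 2: flow for 0.6465 to horizon, guard not reached → x = (-0.3059)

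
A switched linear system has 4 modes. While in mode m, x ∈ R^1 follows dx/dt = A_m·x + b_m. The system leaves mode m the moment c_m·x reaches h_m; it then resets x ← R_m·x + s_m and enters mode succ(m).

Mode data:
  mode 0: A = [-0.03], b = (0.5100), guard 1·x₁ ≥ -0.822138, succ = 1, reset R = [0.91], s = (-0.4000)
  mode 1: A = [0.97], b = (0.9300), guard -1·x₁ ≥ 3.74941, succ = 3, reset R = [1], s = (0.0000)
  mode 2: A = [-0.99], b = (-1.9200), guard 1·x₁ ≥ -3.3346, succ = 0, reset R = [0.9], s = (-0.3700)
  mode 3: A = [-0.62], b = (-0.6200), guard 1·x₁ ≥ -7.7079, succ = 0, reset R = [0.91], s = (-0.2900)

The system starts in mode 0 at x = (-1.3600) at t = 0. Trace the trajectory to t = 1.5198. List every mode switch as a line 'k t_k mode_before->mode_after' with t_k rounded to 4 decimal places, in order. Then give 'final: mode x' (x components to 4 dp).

Mode 0: guard c·x = -0.8221 hit at Δt = 0.9911 (t = 0.9911), x⁻ = (-0.8221) → reset → x⁺ = (-1.1481), jump to mode 1
Mode 1: flow for 0.5287 to horizon, guard not reached → x = (-1.2750)

1 0.9911 0->1
final: 1 -1.2750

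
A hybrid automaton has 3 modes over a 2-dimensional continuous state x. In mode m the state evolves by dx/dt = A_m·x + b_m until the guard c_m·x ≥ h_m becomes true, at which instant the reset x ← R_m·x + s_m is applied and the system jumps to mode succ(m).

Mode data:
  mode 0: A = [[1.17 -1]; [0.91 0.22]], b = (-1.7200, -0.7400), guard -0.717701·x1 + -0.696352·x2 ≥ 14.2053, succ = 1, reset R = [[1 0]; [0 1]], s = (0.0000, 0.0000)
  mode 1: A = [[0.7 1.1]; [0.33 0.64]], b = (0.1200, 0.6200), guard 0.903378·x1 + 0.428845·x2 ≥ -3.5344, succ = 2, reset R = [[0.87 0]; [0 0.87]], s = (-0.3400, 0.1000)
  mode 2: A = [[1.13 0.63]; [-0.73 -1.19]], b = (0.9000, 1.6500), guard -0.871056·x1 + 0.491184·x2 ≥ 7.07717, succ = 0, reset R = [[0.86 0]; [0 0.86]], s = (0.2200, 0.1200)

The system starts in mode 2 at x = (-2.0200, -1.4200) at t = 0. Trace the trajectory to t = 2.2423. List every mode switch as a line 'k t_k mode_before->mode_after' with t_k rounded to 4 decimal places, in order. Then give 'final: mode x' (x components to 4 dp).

1 1.5509 2->0
final: 0 -14.2106 -3.4690

Mode 2: guard c·x = 7.0772 hit at Δt = 1.5509 (t = 1.5509), x⁻ = (-6.2741, 3.2821) → reset → x⁺ = (-5.1757, 2.9426), jump to mode 0
Mode 0: flow for 0.6914 to horizon, guard not reached → x = (-14.2106, -3.4690)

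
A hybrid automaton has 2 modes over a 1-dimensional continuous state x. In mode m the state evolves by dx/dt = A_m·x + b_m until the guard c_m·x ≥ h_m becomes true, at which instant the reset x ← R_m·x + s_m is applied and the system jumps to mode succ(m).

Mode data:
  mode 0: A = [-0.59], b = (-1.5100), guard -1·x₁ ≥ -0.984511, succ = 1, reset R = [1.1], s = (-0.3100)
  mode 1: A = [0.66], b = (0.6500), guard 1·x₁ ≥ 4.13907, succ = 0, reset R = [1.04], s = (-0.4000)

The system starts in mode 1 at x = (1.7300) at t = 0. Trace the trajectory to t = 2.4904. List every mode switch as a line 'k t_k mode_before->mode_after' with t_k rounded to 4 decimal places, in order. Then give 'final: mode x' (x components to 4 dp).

Mode 1: guard c·x = 4.1391 hit at Δt = 0.9624 (t = 0.9624), x⁻ = (4.1391) → reset → x⁺ = (3.9046), jump to mode 0
Mode 0: guard c·x = -0.9845 hit at Δt = 1.0187 (t = 1.9811), x⁻ = (0.9845) → reset → x⁺ = (0.7730), jump to mode 1
Mode 1: flow for 0.5093 to horizon, guard not reached → x = (1.4753)

1 0.9624 1->0
2 1.9811 0->1
final: 1 1.4753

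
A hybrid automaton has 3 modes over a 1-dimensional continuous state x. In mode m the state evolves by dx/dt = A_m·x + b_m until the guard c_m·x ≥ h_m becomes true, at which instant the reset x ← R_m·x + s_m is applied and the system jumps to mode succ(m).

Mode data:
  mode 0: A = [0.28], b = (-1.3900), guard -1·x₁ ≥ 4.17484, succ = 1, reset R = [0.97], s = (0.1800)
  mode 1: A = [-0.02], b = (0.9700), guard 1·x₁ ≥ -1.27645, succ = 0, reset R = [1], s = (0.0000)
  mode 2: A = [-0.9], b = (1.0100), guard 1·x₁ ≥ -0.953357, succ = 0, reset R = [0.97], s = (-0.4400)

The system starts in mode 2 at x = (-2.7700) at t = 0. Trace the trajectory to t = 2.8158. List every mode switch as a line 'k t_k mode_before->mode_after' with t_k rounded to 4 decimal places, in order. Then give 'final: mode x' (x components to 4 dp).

Mode 2: guard c·x = -0.9534 hit at Δt = 0.6986 (t = 0.6986), x⁻ = (-0.9534) → reset → x⁺ = (-1.3648), jump to mode 0
Mode 0: guard c·x = 4.1748 hit at Δt = 1.3122 (t = 2.0108), x⁻ = (-4.1748) → reset → x⁺ = (-3.8696), jump to mode 1
Mode 1: flow for 0.8050 to horizon, guard not reached → x = (-3.0332)

1 0.6986 2->0
2 2.0108 0->1
final: 1 -3.0332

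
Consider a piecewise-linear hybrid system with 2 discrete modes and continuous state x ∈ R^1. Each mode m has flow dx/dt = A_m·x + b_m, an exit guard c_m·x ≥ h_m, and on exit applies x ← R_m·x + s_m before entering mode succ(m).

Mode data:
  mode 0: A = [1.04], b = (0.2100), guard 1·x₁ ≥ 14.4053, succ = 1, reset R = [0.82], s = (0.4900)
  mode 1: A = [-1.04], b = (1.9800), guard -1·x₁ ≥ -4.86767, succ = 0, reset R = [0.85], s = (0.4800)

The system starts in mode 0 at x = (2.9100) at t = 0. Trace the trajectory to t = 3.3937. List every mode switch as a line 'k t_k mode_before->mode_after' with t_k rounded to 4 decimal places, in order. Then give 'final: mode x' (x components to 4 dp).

1 1.4868 0->1
2 2.6937 1->0
final: 0 9.7787

Mode 0: guard c·x = 14.4053 hit at Δt = 1.4868 (t = 1.4868), x⁻ = (14.4053) → reset → x⁺ = (12.3023), jump to mode 1
Mode 1: guard c·x = -4.8677 hit at Δt = 1.2069 (t = 2.6937), x⁻ = (4.8677) → reset → x⁺ = (4.6175), jump to mode 0
Mode 0: flow for 0.7000 to horizon, guard not reached → x = (9.7787)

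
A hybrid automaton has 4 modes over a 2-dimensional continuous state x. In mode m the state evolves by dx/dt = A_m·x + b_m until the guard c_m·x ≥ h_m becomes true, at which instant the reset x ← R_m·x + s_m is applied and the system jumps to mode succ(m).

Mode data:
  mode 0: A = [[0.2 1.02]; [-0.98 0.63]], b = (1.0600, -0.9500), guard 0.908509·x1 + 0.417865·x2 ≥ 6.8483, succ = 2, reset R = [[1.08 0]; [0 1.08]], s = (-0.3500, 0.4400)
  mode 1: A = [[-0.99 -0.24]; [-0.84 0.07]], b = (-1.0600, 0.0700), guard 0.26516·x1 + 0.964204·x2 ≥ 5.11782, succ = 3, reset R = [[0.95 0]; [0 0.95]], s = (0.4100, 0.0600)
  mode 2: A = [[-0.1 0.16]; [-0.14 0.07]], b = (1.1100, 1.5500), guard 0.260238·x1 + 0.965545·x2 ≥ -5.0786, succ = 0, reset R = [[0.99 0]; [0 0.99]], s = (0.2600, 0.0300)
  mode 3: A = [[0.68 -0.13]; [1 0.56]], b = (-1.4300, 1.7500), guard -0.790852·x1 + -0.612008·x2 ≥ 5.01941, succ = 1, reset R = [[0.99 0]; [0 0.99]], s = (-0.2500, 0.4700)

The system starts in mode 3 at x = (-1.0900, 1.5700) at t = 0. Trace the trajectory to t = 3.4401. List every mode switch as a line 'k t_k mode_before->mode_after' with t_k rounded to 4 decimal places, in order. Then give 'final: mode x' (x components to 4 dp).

1 1.4039 3->1
2 2.6198 1->3
final: 3 -7.6974 6.2322

Mode 3: guard c·x = 5.0194 hit at Δt = 1.4039 (t = 1.4039), x⁻ = (-6.7427, 0.5115) → reset → x⁺ = (-6.9252, 0.9764), jump to mode 1
Mode 1: guard c·x = 5.1178 hit at Δt = 1.2159 (t = 2.6198), x⁻ = (-3.5703, 6.2897) → reset → x⁺ = (-2.9818, 6.0352), jump to mode 3
Mode 3: flow for 0.8203 to horizon, guard not reached → x = (-7.6974, 6.2322)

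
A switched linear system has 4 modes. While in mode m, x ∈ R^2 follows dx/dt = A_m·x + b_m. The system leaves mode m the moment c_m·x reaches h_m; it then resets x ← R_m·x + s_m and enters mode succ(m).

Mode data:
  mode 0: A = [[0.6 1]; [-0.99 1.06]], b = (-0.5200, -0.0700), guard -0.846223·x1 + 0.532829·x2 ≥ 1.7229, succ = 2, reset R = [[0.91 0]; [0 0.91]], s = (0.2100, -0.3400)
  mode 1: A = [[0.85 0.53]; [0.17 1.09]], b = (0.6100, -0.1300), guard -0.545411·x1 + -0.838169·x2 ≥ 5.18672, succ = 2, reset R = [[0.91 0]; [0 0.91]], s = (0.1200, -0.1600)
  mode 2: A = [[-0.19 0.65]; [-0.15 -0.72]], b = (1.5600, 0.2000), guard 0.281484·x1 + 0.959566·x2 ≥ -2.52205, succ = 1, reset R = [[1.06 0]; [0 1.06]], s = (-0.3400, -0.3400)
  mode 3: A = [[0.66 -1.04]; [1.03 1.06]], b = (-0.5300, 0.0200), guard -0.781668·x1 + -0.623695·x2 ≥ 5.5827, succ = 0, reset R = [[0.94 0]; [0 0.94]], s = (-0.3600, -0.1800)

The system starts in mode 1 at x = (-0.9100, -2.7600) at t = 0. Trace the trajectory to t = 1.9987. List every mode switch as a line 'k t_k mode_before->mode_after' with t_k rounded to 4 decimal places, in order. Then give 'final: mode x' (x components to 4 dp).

1 0.4676 1->2
2 1.3575 2->1
3 1.6897 1->2
final: 2 -3.0843 -2.7727

Mode 1: guard c·x = 5.1867 hit at Δt = 0.4676 (t = 0.4676), x⁻ = (-2.1074, -4.8168) → reset → x⁺ = (-1.7977, -4.5433), jump to mode 2
Mode 2: guard c·x = -2.5221 hit at Δt = 0.8899 (t = 1.3575), x⁻ = (-1.9121, -2.0674) → reset → x⁺ = (-2.3668, -2.5315), jump to mode 1
Mode 1: guard c·x = 5.1867 hit at Δt = 0.3322 (t = 1.6897), x⁻ = (-3.5416, -3.8836) → reset → x⁺ = (-3.1029, -3.6941), jump to mode 2
Mode 2: flow for 0.3090 to horizon, guard not reached → x = (-3.0843, -2.7727)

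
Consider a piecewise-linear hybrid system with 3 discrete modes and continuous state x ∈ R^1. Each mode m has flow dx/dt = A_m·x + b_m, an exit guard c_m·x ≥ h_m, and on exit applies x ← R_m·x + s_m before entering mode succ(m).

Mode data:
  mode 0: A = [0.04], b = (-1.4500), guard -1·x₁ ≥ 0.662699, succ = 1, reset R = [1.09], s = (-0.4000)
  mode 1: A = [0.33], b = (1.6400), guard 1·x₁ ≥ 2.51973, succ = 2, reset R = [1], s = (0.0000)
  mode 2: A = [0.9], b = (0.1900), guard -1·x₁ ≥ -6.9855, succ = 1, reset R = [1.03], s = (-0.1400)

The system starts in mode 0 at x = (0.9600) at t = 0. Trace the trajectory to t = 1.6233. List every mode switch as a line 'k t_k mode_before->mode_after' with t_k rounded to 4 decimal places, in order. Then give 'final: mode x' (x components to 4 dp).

1 1.1239 0->1
final: 1 -0.4331

Mode 0: guard c·x = 0.6627 hit at Δt = 1.1239 (t = 1.1239), x⁻ = (-0.6627) → reset → x⁺ = (-1.1223), jump to mode 1
Mode 1: flow for 0.4994 to horizon, guard not reached → x = (-0.4331)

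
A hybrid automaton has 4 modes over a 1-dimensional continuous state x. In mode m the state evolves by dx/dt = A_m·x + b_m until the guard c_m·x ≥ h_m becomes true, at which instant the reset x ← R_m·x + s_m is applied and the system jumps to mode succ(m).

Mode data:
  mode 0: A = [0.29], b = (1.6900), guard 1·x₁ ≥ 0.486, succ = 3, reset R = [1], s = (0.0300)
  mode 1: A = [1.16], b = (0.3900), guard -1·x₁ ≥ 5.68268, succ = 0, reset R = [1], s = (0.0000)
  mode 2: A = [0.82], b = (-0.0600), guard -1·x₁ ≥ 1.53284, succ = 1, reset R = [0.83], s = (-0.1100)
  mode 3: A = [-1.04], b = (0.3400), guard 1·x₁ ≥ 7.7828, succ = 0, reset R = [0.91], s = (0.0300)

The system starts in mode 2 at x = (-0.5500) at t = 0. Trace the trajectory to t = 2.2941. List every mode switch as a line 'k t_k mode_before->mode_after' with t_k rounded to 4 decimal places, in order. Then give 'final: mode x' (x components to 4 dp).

1 1.1545 2->1
final: 1 -4.2596

Mode 2: guard c·x = 1.5328 hit at Δt = 1.1545 (t = 1.1545), x⁻ = (-1.5328) → reset → x⁺ = (-1.3823), jump to mode 1
Mode 1: flow for 1.1396 to horizon, guard not reached → x = (-4.2596)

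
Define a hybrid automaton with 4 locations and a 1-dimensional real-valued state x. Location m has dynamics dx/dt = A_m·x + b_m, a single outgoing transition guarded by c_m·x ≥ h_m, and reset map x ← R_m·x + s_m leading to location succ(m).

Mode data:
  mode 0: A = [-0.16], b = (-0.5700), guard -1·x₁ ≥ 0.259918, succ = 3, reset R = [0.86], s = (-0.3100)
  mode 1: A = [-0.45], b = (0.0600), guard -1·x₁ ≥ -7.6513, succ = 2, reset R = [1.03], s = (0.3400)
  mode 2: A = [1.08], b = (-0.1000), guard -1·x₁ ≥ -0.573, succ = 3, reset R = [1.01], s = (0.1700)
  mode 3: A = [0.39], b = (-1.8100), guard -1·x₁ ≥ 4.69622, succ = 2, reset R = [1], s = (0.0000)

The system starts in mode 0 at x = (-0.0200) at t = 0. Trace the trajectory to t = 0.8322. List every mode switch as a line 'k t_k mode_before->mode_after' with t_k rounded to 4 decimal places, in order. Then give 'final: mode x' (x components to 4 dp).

1 0.4383 0->3
final: 3 -1.3928

Mode 0: guard c·x = 0.2599 hit at Δt = 0.4383 (t = 0.4383), x⁻ = (-0.2599) → reset → x⁺ = (-0.5335), jump to mode 3
Mode 3: flow for 0.3939 to horizon, guard not reached → x = (-1.3928)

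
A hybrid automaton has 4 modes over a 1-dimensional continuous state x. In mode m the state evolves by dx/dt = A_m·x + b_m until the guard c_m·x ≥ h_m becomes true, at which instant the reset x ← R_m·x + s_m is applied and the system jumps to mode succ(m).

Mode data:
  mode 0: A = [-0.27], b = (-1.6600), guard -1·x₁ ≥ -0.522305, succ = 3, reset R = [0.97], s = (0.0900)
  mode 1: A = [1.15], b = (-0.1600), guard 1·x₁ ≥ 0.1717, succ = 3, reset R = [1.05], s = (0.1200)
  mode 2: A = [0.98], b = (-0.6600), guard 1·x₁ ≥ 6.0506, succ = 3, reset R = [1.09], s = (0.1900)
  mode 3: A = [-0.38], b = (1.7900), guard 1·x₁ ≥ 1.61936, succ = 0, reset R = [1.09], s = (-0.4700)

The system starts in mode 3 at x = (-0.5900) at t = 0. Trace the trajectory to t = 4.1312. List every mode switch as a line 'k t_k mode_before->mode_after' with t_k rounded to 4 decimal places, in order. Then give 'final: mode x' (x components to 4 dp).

1 1.4191 3->0
2 1.8251 0->3
3 2.5773 3->0
4 2.9833 0->3
5 3.7354 3->0
final: 0 0.5407

Mode 3: guard c·x = 1.6194 hit at Δt = 1.4191 (t = 1.4191), x⁻ = (1.6194) → reset → x⁺ = (1.2951), jump to mode 0
Mode 0: guard c·x = -0.5223 hit at Δt = 0.4060 (t = 1.8251), x⁻ = (0.5223) → reset → x⁺ = (0.5966), jump to mode 3
Mode 3: guard c·x = 1.6194 hit at Δt = 0.7522 (t = 2.5773), x⁻ = (1.6194) → reset → x⁺ = (1.2951), jump to mode 0
Mode 0: guard c·x = -0.5223 hit at Δt = 0.4060 (t = 2.9833), x⁻ = (0.5223) → reset → x⁺ = (0.5966), jump to mode 3
Mode 3: guard c·x = 1.6194 hit at Δt = 0.7522 (t = 3.7354), x⁻ = (1.6194) → reset → x⁺ = (1.2951), jump to mode 0
Mode 0: flow for 0.3958 to horizon, guard not reached → x = (0.5407)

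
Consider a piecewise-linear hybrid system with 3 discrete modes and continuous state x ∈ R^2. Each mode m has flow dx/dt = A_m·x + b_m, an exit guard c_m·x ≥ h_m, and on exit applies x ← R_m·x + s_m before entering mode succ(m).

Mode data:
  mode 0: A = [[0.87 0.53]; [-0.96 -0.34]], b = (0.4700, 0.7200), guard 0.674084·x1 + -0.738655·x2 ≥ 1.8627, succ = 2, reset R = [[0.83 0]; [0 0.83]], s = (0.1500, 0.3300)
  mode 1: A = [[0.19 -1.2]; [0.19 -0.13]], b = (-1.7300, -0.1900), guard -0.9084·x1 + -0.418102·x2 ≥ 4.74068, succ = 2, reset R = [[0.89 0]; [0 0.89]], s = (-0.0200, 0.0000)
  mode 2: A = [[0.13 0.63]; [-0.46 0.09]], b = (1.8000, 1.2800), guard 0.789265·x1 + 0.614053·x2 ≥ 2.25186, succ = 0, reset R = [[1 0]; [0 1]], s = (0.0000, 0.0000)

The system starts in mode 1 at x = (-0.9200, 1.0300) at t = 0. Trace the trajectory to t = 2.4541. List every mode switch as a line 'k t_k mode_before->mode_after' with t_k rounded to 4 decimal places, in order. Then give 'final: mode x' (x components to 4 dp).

Mode 1: guard c·x = 4.7407 hit at Δt = 1.4434 (t = 1.4434), x⁻ = (-5.1315, -0.1895) → reset → x⁺ = (-4.5870, -0.1686), jump to mode 2
Mode 2: flow for 1.0107 to horizon, guard not reached → x = (-2.3197, 2.9521)

1 1.4434 1->2
final: 2 -2.3197 2.9521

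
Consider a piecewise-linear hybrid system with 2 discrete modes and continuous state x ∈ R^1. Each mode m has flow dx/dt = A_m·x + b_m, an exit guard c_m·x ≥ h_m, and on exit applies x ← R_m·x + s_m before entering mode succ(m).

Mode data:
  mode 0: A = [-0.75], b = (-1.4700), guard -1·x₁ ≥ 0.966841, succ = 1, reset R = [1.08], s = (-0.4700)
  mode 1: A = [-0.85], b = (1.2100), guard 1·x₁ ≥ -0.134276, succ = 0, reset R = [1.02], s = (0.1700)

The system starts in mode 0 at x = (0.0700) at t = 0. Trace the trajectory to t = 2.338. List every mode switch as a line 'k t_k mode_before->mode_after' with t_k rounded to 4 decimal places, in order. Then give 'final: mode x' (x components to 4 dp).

Mode 0: guard c·x = 0.9668 hit at Δt = 0.9532 (t = 0.9532), x⁻ = (-0.9668) → reset → x⁺ = (-1.5142), jump to mode 1
Mode 1: guard c·x = -0.1343 hit at Δt = 0.7463 (t = 1.6995), x⁻ = (-0.1343) → reset → x⁺ = (0.0330), jump to mode 0
Mode 0: flow for 0.6385 to horizon, guard not reached → x = (-0.7254)

1 0.9532 0->1
2 1.6995 1->0
final: 0 -0.7254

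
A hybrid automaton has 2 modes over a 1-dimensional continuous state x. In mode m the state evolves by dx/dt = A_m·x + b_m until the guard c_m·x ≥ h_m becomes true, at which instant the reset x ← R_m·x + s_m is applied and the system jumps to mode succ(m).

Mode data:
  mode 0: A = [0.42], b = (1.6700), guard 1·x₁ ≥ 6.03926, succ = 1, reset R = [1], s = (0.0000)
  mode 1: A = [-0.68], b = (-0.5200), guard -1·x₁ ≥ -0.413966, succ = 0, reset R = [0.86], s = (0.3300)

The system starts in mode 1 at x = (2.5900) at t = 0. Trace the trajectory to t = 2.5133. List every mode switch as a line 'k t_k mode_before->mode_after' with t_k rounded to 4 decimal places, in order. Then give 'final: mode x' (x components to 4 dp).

Mode 1: guard c·x = -0.4140 hit at Δt = 1.5382 (t = 1.5382), x⁻ = (0.4140) → reset → x⁺ = (0.6860), jump to mode 0
Mode 0: flow for 0.9751 to horizon, guard not reached → x = (3.0457)

1 1.5382 1->0
final: 0 3.0457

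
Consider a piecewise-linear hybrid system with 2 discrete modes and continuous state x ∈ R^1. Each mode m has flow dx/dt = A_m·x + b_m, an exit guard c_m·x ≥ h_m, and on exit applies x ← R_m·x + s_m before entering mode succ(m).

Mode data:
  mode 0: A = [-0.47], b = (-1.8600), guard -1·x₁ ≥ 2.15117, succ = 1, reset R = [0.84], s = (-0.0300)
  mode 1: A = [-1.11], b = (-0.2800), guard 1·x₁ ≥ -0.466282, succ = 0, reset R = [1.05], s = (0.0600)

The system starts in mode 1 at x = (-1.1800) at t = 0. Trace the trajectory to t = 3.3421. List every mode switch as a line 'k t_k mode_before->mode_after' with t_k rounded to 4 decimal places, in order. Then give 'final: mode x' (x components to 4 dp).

1 1.3213 1->0
2 2.7456 0->1
final: 1 -1.0696

Mode 1: guard c·x = -0.4663 hit at Δt = 1.3213 (t = 1.3213), x⁻ = (-0.4663) → reset → x⁺ = (-0.4296), jump to mode 0
Mode 0: guard c·x = 2.1512 hit at Δt = 1.4243 (t = 2.7456), x⁻ = (-2.1512) → reset → x⁺ = (-1.8370), jump to mode 1
Mode 1: flow for 0.5965 to horizon, guard not reached → x = (-1.0696)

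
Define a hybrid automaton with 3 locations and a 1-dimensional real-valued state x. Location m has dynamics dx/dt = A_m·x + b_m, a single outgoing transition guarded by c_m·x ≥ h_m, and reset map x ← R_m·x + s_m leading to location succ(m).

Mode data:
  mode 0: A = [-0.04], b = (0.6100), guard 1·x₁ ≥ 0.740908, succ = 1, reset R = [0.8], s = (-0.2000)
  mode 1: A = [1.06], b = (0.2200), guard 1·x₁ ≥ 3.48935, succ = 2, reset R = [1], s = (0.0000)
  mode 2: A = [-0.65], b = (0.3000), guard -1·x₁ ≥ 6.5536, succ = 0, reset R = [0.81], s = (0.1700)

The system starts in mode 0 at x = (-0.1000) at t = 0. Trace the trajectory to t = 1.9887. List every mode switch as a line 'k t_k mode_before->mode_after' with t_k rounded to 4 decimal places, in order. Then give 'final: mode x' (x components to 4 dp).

1 1.4085 0->1
final: 1 0.9028

Mode 0: guard c·x = 0.7409 hit at Δt = 1.4085 (t = 1.4085), x⁻ = (0.7409) → reset → x⁺ = (0.3927), jump to mode 1
Mode 1: flow for 0.5802 to horizon, guard not reached → x = (0.9028)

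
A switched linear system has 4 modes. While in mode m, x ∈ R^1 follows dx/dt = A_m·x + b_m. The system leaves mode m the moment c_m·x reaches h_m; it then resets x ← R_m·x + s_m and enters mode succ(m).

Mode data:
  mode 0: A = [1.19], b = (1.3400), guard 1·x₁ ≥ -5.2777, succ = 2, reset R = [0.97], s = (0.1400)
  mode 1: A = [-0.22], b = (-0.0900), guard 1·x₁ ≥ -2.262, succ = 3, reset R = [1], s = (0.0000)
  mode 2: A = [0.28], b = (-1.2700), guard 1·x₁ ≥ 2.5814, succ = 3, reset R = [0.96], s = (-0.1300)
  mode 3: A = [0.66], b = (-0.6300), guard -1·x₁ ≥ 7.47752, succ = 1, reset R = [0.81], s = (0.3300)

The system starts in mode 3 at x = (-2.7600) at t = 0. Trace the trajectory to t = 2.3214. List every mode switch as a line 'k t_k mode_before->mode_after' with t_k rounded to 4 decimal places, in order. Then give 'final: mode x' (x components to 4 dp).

1 1.2421 3->1
final: 1 -4.6028

Mode 3: guard c·x = 7.4775 hit at Δt = 1.2421 (t = 1.2421), x⁻ = (-7.4775) → reset → x⁺ = (-5.7268), jump to mode 1
Mode 1: flow for 1.0793 to horizon, guard not reached → x = (-4.6028)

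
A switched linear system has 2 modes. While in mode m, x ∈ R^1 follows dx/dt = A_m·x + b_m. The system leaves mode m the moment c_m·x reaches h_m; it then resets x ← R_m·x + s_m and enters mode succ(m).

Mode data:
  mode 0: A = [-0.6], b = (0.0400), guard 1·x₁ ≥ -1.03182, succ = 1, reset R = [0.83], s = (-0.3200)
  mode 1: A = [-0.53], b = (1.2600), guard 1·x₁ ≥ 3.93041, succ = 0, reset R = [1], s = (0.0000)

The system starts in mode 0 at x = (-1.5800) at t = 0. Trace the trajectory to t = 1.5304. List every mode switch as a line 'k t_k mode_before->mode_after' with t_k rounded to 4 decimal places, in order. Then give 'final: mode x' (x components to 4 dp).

Mode 0: guard c·x = -1.0318 hit at Δt = 0.6747 (t = 0.6747), x⁻ = (-1.0318) → reset → x⁺ = (-1.1764), jump to mode 1
Mode 1: flow for 0.8557 to horizon, guard not reached → x = (0.1193)

1 0.6747 0->1
final: 1 0.1193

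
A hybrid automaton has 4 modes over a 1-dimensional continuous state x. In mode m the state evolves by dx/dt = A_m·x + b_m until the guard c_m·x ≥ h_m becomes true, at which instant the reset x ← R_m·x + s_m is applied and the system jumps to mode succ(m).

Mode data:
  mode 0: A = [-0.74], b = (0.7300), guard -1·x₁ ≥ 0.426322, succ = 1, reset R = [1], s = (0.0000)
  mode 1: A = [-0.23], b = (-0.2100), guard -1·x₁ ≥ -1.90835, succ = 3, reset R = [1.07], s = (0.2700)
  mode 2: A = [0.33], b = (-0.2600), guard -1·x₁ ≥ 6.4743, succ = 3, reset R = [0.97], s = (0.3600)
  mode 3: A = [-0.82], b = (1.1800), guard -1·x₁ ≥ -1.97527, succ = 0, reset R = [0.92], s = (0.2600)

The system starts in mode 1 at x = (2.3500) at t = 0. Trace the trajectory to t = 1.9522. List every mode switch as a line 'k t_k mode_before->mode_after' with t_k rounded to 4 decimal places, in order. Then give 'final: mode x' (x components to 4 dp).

Mode 1: guard c·x = -1.9083 hit at Δt = 0.6323 (t = 0.6323), x⁻ = (1.9083) → reset → x⁺ = (2.3119), jump to mode 3
Mode 3: guard c·x = -1.9753 hit at Δt = 0.5942 (t = 1.2265), x⁻ = (1.9753) → reset → x⁺ = (2.0772), jump to mode 0
Mode 0: flow for 0.7257 to horizon, guard not reached → x = (1.6240)

1 0.6323 1->3
2 1.2265 3->0
final: 0 1.6240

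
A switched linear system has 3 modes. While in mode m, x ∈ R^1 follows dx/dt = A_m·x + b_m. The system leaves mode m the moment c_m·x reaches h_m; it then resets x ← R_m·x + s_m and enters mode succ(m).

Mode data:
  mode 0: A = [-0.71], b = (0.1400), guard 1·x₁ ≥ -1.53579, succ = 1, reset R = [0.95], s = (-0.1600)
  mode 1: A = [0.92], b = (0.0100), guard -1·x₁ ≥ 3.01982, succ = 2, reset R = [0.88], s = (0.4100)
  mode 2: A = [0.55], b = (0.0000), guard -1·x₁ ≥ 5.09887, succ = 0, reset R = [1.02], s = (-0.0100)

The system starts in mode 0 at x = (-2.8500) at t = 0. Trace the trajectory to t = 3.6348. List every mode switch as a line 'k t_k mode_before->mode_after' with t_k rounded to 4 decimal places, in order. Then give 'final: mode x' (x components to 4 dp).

1 0.7949 0->1
2 1.4759 1->2
3 2.9654 2->0
final: 0 -3.1651

Mode 0: guard c·x = -1.5358 hit at Δt = 0.7949 (t = 0.7949), x⁻ = (-1.5358) → reset → x⁺ = (-1.6190), jump to mode 1
Mode 1: guard c·x = 3.0198 hit at Δt = 0.6810 (t = 1.4759), x⁻ = (-3.0198) → reset → x⁺ = (-2.2474), jump to mode 2
Mode 2: guard c·x = 5.0989 hit at Δt = 1.4895 (t = 2.9654), x⁻ = (-5.0989) → reset → x⁺ = (-5.2108), jump to mode 0
Mode 0: flow for 0.6694 to horizon, guard not reached → x = (-3.1651)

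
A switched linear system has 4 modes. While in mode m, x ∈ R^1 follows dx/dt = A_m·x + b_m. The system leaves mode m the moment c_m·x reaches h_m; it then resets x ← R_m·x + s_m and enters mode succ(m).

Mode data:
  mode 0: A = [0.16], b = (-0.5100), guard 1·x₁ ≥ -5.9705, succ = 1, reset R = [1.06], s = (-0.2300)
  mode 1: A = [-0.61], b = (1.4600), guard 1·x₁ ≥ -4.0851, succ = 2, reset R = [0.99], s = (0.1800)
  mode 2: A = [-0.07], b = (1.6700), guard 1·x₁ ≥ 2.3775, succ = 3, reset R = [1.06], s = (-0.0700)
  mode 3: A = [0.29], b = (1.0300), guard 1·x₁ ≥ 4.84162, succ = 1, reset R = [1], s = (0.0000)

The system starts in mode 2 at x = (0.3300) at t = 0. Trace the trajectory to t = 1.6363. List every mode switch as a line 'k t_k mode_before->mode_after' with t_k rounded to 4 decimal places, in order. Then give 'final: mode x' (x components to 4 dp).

Mode 2: guard c·x = 2.3775 hit at Δt = 1.3007 (t = 1.3007), x⁻ = (2.3775) → reset → x⁺ = (2.4501), jump to mode 3
Mode 3: flow for 0.3356 to horizon, guard not reached → x = (3.0636)

1 1.3007 2->3
final: 3 3.0636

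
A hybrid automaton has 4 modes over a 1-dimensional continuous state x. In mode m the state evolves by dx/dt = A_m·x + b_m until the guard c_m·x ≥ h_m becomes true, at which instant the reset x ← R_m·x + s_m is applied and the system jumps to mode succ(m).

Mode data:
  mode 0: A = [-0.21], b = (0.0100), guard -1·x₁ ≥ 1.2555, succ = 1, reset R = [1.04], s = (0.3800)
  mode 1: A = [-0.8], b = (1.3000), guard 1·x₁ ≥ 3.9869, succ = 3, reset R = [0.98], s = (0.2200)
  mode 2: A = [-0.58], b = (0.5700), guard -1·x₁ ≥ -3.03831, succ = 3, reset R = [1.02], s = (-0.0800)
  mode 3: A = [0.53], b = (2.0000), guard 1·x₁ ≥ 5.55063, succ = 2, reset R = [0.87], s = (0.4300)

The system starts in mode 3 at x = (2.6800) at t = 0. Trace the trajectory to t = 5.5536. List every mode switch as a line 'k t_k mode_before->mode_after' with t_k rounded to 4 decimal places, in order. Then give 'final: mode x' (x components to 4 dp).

1 0.6943 3->2
2 1.9573 2->3
3 2.5550 3->2
4 3.8180 2->3
5 4.4157 3->2
final: 2 3.1930

Mode 3: guard c·x = 5.5506 hit at Δt = 0.6943 (t = 0.6943), x⁻ = (5.5506) → reset → x⁺ = (5.2590), jump to mode 2
Mode 2: guard c·x = -3.0383 hit at Δt = 1.2630 (t = 1.9573), x⁻ = (3.0383) → reset → x⁺ = (3.0191), jump to mode 3
Mode 3: guard c·x = 5.5506 hit at Δt = 0.5977 (t = 2.5550), x⁻ = (5.5506) → reset → x⁺ = (5.2590), jump to mode 2
Mode 2: guard c·x = -3.0383 hit at Δt = 1.2630 (t = 3.8180), x⁻ = (3.0383) → reset → x⁺ = (3.0191), jump to mode 3
Mode 3: guard c·x = 5.5506 hit at Δt = 0.5977 (t = 4.4157), x⁻ = (5.5506) → reset → x⁺ = (5.2590), jump to mode 2
Mode 2: flow for 1.1379 to horizon, guard not reached → x = (3.1930)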